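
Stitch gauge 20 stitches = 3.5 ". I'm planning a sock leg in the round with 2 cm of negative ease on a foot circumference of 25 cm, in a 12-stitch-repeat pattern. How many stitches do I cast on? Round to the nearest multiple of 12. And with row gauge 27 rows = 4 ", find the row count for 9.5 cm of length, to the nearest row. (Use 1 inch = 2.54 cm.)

Cast on 48 stitches; work 25 rows.

Finished = 25 − 2 = 23 cm.
23 cm × 1/2.54 = 9.06 inches.
20/3.5 = 5.714 sts per in; 9.06 × 5.714 = 51.74 sts.
Nearest multiple of 12 → 48.
9.5 cm = 3.74 inches; × 6.75 = 25.25 → 25 rows.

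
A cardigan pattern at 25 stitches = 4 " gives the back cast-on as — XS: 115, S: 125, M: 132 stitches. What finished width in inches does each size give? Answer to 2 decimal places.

25/4 = 6.25 sts per in.
XS: 115 / 6.25 = 18.400 → 18.40 in.
S: 125 / 6.25 = 20.000 → 20.00 in.
M: 132 / 6.25 = 21.120 → 21.12 in.

XS 18.40 inches; S 20.00 inches; M 21.12 inches.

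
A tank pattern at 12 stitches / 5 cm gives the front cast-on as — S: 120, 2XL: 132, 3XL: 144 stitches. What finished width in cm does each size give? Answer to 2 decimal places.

S 50.00 cm; 2XL 55.00 cm; 3XL 60.00 cm.

12/5 = 2.4 sts per cm.
S: 120 / 2.4 = 50.000 → 50.00 cm.
2XL: 132 / 2.4 = 55.000 → 55.00 cm.
3XL: 144 / 2.4 = 60.000 → 60.00 cm.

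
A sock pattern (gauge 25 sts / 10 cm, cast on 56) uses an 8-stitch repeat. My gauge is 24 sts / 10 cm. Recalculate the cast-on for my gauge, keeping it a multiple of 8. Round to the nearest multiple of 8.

56 × 24 / 25 = 53.76.
Nearest multiple of 8: 56.

CO 56 sts.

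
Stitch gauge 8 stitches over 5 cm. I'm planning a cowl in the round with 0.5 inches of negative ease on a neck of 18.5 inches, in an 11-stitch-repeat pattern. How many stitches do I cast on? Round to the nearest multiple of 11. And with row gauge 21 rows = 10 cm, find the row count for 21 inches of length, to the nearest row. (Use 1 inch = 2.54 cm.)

Cast on 77 stitches; work 112 rows.

Finished = 18.5 − 0.5 = 18 inches.
18 inches × 2.54 = 45.72 cm.
8/5 = 1.6 sts per cm; 45.72 × 1.6 = 73.15 sts.
Nearest multiple of 11 → 77.
21 inches = 53.34 cm; × 2.1 = 112.01 → 112 rows.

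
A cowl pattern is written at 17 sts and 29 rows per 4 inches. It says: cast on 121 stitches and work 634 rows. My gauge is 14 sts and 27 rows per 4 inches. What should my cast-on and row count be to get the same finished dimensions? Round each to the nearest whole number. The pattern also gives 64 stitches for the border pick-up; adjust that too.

Cast on 100 stitches; work 590 rows; border pick-up 53 stitches.

Stitches: 121 × 14/17 = 99.65 → 100.
Rows: 634 × 27/29 = 590.28 → 590.
border pick-up: 64 × 14/17 = 52.71 → 53.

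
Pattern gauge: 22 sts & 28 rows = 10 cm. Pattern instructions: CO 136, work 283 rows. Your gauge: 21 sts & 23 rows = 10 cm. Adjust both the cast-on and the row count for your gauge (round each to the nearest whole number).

Stitches: 136 × 21/22 = 129.82 → 130.
Rows: 283 × 23/28 = 232.46 → 232.

Cast on 130 stitches; work 232 rows.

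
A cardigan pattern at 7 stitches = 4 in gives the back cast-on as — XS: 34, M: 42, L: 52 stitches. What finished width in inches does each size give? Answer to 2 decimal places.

7/4 = 1.75 sts per in.
XS: 34 / 1.75 = 19.429 → 19.43 in.
M: 42 / 1.75 = 24.000 → 24.00 in.
L: 52 / 1.75 = 29.714 → 29.71 in.

XS 19.43 inches; M 24.00 inches; L 29.71 inches.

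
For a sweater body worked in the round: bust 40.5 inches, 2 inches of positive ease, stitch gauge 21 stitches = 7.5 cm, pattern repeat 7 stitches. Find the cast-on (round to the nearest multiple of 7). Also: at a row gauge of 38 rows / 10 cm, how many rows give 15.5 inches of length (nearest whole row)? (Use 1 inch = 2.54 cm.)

Finished = 40.5 + 2 = 42.5 inches.
42.5 inches × 2.54 = 107.95 cm.
21/7.5 = 2.8 sts per cm; 107.95 × 2.8 = 302.26 sts.
Nearest multiple of 7 → 301.
15.5 inches = 39.37 cm; × 3.8 = 149.61 → 150 rows.

Cast on 301 stitches; work 150 rows.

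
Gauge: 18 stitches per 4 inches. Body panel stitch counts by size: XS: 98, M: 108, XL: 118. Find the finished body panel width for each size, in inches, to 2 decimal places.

XS 21.78 inches; M 24.00 inches; XL 26.22 inches.

18/4 = 4.5 sts per in.
XS: 98 / 4.5 = 21.778 → 21.78 in.
M: 108 / 4.5 = 24.000 → 24.00 in.
XL: 118 / 4.5 = 26.222 → 26.22 in.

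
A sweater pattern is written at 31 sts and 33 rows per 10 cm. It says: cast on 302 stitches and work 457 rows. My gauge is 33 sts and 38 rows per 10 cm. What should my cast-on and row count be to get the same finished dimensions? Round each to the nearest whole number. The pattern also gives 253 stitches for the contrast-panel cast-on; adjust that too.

Cast on 321 stitches; work 526 rows; contrast-panel cast-on 269 stitches.

Stitches: 302 × 33/31 = 321.48 → 321.
Rows: 457 × 38/33 = 526.24 → 526.
contrast-panel cast-on: 253 × 33/31 = 269.32 → 269.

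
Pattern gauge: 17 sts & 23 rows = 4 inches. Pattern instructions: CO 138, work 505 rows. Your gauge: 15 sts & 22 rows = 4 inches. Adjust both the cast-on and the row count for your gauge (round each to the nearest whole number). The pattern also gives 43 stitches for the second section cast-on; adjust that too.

Stitches: 138 × 15/17 = 121.76 → 122.
Rows: 505 × 22/23 = 483.04 → 483.
second section cast-on: 43 × 15/17 = 37.94 → 38.

Cast on 122 stitches; work 483 rows; second section cast-on 38 stitches.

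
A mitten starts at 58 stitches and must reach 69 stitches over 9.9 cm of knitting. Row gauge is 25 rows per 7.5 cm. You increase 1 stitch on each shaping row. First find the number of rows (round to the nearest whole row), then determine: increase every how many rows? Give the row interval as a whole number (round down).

Increase every 3rd row.

Rows = 9.9 × 3.333 = 33.0 → 33 rows.
Stitches to add: 11 → 11 shaping rows (at 1 st each).
33 / 11 = 3.00 → every 3 rows.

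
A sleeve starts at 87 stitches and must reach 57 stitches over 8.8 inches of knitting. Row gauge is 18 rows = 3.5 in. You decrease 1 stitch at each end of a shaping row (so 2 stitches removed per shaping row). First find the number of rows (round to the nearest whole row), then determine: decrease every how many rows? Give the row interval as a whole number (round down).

Decrease every 3rd row.

Rows = 8.8 × 5.143 = 45.3 → 45 rows.
Stitches to remove: 30 → 15 shaping rows (at 2 st each).
45 / 15 = 3.00 → every 3 rows.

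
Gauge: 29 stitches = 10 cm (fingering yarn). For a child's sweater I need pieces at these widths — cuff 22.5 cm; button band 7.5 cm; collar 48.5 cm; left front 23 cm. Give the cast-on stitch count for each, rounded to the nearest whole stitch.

cuff 65; button band 22; collar 141; left front 67.

Rate = 29/10 = 2.9 sts per cm.
cuff: 22.5 × 2.9 = 65.25 → 65.
button band: 7.5 × 2.9 = 21.75 → 22.
collar: 48.5 × 2.9 = 140.65 → 141.
left front: 23 × 2.9 = 66.70 → 67.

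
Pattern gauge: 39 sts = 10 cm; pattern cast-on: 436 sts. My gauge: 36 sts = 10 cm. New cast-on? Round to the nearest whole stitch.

Cast on 402 stitches.

Scale factor = 36 / 39 = 0.923.
436 × 36 / 39 = 402.46 sts.
→ 402 sts.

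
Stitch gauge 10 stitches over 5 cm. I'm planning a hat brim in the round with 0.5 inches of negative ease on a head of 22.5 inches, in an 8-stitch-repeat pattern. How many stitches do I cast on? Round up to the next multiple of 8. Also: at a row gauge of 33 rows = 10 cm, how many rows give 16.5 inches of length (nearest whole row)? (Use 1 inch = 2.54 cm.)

Finished = 22.5 − 0.5 = 22 inches.
22 inches × 2.54 = 55.88 cm.
10/5 = 2 sts per cm; 55.88 × 2 = 111.76 sts.
Next multiple of 8 → 112.
16.5 inches = 41.91 cm; × 3.3 = 138.30 → 138 rows.

Cast on 112 stitches; work 138 rows.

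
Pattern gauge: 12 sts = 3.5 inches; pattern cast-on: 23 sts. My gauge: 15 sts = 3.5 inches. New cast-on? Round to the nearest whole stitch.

Cast on 29 stitches.

Scale factor = 15 / 12 = 1.250.
23 × 15 / 12 = 28.75 sts.
→ 29 sts.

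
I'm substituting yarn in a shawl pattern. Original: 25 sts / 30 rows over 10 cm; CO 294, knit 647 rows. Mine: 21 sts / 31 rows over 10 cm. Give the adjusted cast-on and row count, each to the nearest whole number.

Cast on 247 stitches; work 669 rows.

Stitches: 294 × 21/25 = 246.96 → 247.
Rows: 647 × 31/30 = 668.57 → 669.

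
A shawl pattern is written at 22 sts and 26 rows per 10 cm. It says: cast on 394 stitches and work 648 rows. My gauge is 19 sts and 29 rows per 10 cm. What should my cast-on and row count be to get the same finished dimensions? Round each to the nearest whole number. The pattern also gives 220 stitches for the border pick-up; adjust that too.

Stitches: 394 × 19/22 = 340.27 → 340.
Rows: 648 × 29/26 = 722.77 → 723.
border pick-up: 220 × 19/22 = 190.00 → 190.

Cast on 340 stitches; work 723 rows; border pick-up 190 stitches.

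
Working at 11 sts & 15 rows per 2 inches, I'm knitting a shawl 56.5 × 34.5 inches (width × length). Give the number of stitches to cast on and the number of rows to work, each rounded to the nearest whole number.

Stitch gauge = 11/2 = 5.5 sts/in; 56.5 × 5.5 = 310.75 → 311 sts.
Row gauge = 15/2 = 7.5 rows/in; 34.5 × 7.5 = 258.75 → 259 rows.

Cast on 311 stitches and work 259 rows.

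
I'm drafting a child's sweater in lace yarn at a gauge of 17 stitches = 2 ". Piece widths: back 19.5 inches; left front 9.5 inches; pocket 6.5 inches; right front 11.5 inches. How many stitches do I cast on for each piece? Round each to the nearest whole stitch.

back 166; left front 81; pocket 55; right front 98.

Rate = 17/2 = 8.5 sts per in.
back: 19.5 × 8.5 = 165.75 → 166.
left front: 9.5 × 8.5 = 80.75 → 81.
pocket: 6.5 × 8.5 = 55.25 → 55.
right front: 11.5 × 8.5 = 97.75 → 98.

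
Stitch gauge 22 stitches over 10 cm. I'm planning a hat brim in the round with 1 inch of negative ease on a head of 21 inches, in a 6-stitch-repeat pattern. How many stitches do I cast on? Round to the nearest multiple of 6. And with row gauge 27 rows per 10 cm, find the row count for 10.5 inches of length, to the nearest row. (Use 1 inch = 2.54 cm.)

Finished = 21 − 1 = 20 inches.
20 inches × 2.54 = 50.80 cm.
22/10 = 2.2 sts per cm; 50.80 × 2.2 = 111.76 sts.
Nearest multiple of 6 → 114.
10.5 inches = 26.67 cm; × 2.7 = 72.01 → 72 rows.

Cast on 114 stitches; work 72 rows.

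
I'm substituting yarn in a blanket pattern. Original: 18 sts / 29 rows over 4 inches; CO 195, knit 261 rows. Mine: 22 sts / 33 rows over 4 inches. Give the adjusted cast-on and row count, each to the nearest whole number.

Cast on 238 stitches; work 297 rows.

Stitches: 195 × 22/18 = 238.33 → 238.
Rows: 261 × 33/29 = 297.00 → 297.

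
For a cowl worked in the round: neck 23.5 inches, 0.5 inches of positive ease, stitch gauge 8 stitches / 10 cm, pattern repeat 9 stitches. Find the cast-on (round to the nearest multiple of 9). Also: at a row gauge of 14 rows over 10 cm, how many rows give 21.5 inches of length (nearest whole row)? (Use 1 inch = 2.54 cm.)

Cast on 45 stitches; work 76 rows.

Finished = 23.5 + 0.5 = 24 inches.
24 inches × 2.54 = 60.96 cm.
8/10 = 0.8 sts per cm; 60.96 × 0.8 = 48.77 sts.
Nearest multiple of 9 → 45.
21.5 inches = 54.61 cm; × 1.4 = 76.45 → 76 rows.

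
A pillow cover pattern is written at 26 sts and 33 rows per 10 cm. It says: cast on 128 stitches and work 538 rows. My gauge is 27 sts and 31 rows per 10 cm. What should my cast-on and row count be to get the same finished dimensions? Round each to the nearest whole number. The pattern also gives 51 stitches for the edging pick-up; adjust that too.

Cast on 133 stitches; work 505 rows; edging pick-up 53 stitches.

Stitches: 128 × 27/26 = 132.92 → 133.
Rows: 538 × 31/33 = 505.39 → 505.
edging pick-up: 51 × 27/26 = 52.96 → 53.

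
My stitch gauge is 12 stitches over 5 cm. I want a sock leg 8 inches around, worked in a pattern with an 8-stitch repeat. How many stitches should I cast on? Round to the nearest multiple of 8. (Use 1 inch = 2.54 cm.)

8 in = 8 × 2.54 = 20.32 cm.
12 / 5 = 2.4 sts/cm.
20.32 × 2.4 = 48.77 sts.
→ 48.

48 stitches.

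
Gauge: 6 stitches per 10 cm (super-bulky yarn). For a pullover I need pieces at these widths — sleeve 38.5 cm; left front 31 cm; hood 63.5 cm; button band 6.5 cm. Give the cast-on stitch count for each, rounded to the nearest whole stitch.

Rate = 6/10 = 0.6 sts per cm.
sleeve: 38.5 × 0.6 = 23.10 → 23.
left front: 31 × 0.6 = 18.60 → 19.
hood: 63.5 × 0.6 = 38.10 → 38.
button band: 6.5 × 0.6 = 3.90 → 4.

sleeve 23; left front 19; hood 38; button band 4.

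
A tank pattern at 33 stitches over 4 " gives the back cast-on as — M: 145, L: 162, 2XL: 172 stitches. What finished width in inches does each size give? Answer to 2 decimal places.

M 17.58 inches; L 19.64 inches; 2XL 20.85 inches.

33/4 = 8.25 sts per in.
M: 145 / 8.25 = 17.576 → 17.58 in.
L: 162 / 8.25 = 19.636 → 19.64 in.
2XL: 172 / 8.25 = 20.848 → 20.85 in.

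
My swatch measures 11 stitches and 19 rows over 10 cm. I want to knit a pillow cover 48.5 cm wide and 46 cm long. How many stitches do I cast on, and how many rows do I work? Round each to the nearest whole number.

Cast on 53 stitches and work 87 rows.

Stitch gauge = 11/10 = 1.1 sts/cm; 48.5 × 1.1 = 53.35 → 53 sts.
Row gauge = 19/10 = 1.9 rows/cm; 46 × 1.9 = 87.40 → 87 rows.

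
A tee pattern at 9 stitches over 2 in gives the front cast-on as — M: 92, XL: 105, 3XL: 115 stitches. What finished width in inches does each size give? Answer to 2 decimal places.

9/2 = 4.5 sts per in.
M: 92 / 4.5 = 20.444 → 20.44 in.
XL: 105 / 4.5 = 23.333 → 23.33 in.
3XL: 115 / 4.5 = 25.556 → 25.56 in.

M 20.44 inches; XL 23.33 inches; 3XL 25.56 inches.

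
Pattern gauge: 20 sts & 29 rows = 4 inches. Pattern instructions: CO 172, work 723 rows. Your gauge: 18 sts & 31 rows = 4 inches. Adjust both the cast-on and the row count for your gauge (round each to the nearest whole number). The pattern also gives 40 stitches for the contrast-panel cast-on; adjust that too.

Cast on 155 stitches; work 773 rows; contrast-panel cast-on 36 stitches.

Stitches: 172 × 18/20 = 154.80 → 155.
Rows: 723 × 31/29 = 772.86 → 773.
contrast-panel cast-on: 40 × 18/20 = 36.00 → 36.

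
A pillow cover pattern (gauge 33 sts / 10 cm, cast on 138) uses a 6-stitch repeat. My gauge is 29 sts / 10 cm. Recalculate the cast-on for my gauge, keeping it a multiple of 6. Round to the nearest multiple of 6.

138 × 29 / 33 = 121.27.
Nearest multiple of 6: 120.

120 stitches.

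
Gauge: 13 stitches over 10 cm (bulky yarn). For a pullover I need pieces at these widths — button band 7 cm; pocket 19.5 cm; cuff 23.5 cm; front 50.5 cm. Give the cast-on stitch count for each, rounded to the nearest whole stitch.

button band 9; pocket 25; cuff 31; front 66.

Rate = 13/10 = 1.3 sts per cm.
button band: 7 × 1.3 = 9.10 → 9.
pocket: 19.5 × 1.3 = 25.35 → 25.
cuff: 23.5 × 1.3 = 30.55 → 31.
front: 50.5 × 1.3 = 65.65 → 66.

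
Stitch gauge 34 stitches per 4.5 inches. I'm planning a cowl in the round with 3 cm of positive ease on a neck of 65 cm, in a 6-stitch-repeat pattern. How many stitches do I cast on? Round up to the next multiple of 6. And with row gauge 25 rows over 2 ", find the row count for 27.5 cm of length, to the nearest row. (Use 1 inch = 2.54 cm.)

Cast on 204 stitches; work 135 rows.

Finished = 65 + 3 = 68 cm.
68 cm × 1/2.54 = 26.77 inches.
34/4.5 = 7.556 sts per in; 26.77 × 7.556 = 202.27 sts.
Next multiple of 6 → 204.
27.5 cm = 10.83 inches; × 12.5 = 135.33 → 135 rows.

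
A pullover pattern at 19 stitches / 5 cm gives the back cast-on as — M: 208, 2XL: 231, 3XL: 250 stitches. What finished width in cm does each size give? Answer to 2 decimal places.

19/5 = 3.8 sts per cm.
M: 208 / 3.8 = 54.737 → 54.74 cm.
2XL: 231 / 3.8 = 60.789 → 60.79 cm.
3XL: 250 / 3.8 = 65.789 → 65.79 cm.

M 54.74 cm; 2XL 60.79 cm; 3XL 65.79 cm.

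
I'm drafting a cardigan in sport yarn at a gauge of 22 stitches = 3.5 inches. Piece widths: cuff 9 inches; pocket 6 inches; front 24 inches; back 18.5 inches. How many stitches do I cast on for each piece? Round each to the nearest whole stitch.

cuff 57; pocket 38; front 151; back 116.

Rate = 22/3.5 = 6.286 sts per in.
cuff: 9 × 6.286 = 56.57 → 57.
pocket: 6 × 6.286 = 37.71 → 38.
front: 24 × 6.286 = 150.86 → 151.
back: 18.5 × 6.286 = 116.29 → 116.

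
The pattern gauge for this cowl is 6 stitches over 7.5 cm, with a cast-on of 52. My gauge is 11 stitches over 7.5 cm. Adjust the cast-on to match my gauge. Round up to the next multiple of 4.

Cast on 96 stitches.

Scale factor = 11 / 6 = 1.833.
52 × 11 / 6 = 95.33 sts.
→ 96 sts.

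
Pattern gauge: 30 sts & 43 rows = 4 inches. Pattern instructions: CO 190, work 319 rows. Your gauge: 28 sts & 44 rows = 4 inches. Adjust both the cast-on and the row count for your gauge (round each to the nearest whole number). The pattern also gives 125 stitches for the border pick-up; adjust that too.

Stitches: 190 × 28/30 = 177.33 → 177.
Rows: 319 × 44/43 = 326.42 → 326.
border pick-up: 125 × 28/30 = 116.67 → 117.

Cast on 177 stitches; work 326 rows; border pick-up 117 stitches.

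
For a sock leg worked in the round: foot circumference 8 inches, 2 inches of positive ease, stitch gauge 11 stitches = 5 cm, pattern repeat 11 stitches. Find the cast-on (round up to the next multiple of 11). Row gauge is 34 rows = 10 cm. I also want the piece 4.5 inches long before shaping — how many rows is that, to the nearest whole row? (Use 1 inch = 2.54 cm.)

Cast on 66 stitches; work 39 rows.

Finished = 8 + 2 = 10 inches.
10 inches × 2.54 = 25.40 cm.
11/5 = 2.2 sts per cm; 25.40 × 2.2 = 55.88 sts.
Next multiple of 11 → 66.
4.5 inches = 11.43 cm; × 3.4 = 38.86 → 39 rows.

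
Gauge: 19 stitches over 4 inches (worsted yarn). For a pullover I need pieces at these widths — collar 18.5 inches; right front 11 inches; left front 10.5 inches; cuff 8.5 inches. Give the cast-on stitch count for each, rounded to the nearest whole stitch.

Rate = 19/4 = 4.75 sts per in.
collar: 18.5 × 4.75 = 87.88 → 88.
right front: 11 × 4.75 = 52.25 → 52.
left front: 10.5 × 4.75 = 49.88 → 50.
cuff: 8.5 × 4.75 = 40.38 → 40.

collar 88; right front 52; left front 50; cuff 40.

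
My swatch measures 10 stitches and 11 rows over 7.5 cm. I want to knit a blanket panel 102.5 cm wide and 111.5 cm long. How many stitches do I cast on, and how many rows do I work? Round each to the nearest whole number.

Cast on 137 stitches and work 164 rows.

Stitch gauge = 10/7.5 = 1.333 sts/cm; 102.5 × 1.333 = 136.67 → 137 sts.
Row gauge = 11/7.5 = 1.467 rows/cm; 111.5 × 1.467 = 163.53 → 164 rows.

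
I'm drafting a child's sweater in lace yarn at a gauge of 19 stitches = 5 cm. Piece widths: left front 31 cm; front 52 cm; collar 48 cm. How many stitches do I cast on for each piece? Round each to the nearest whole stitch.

Rate = 19/5 = 3.8 sts per cm.
left front: 31 × 3.8 = 117.80 → 118.
front: 52 × 3.8 = 197.60 → 198.
collar: 48 × 3.8 = 182.40 → 182.

left front 118; front 198; collar 182.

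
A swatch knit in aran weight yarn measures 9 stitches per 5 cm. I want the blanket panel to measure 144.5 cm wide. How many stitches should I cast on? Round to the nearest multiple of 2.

9 stitches / 5 cm = 1.8 stitches per cm.
144.5 × 1.8 = 260.10 stitches.
Round to nearest multiple of 2 → 260.

Cast on 260 stitches.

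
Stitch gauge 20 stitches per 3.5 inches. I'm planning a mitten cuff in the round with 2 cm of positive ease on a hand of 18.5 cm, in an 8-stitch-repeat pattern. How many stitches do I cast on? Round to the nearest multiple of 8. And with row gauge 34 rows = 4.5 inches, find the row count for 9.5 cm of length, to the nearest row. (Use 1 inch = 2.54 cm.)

Finished = 18.5 + 2 = 20.5 cm.
20.5 cm × 1/2.54 = 8.07 inches.
20/3.5 = 5.714 sts per in; 8.07 × 5.714 = 46.12 sts.
Nearest multiple of 8 → 48.
9.5 cm = 3.74 inches; × 7.556 = 28.26 → 28 rows.

Cast on 48 stitches; work 28 rows.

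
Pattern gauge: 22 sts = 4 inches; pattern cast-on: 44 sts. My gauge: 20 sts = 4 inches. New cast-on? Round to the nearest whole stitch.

Scale factor = 20 / 22 = 0.909.
44 × 20 / 22 = 40.00 sts.

CO 40 sts.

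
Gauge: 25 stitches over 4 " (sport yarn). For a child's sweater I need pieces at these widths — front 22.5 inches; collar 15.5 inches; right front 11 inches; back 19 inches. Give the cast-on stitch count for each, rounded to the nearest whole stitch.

Rate = 25/4 = 6.25 sts per in.
front: 22.5 × 6.25 = 140.62 → 141.
collar: 15.5 × 6.25 = 96.88 → 97.
right front: 11 × 6.25 = 68.75 → 69.
back: 19 × 6.25 = 118.75 → 119.

front 141; collar 97; right front 69; back 119.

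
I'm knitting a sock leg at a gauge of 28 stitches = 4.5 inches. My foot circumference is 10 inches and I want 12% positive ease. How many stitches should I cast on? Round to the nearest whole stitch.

Cast on 70 stitches.

Finished = 10 × 1.12 = 11.20 in.
28 / 4.5 = 6.222 sts per inch.
11.20 × 6.222 = 69.69 sts.
→ 70 sts.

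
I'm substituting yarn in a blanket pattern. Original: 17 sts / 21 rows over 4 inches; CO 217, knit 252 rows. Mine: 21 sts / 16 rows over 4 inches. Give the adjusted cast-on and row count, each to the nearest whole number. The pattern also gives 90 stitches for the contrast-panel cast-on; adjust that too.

Stitches: 217 × 21/17 = 268.06 → 268.
Rows: 252 × 16/21 = 192.00 → 192.
contrast-panel cast-on: 90 × 21/17 = 111.18 → 111.

Cast on 268 stitches; work 192 rows; contrast-panel cast-on 111 stitches.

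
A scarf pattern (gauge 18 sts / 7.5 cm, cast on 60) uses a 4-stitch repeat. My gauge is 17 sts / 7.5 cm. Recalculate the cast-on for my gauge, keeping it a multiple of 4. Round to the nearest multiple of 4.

60 × 17 / 18 = 56.67.
Nearest multiple of 4: 56.

56 stitches.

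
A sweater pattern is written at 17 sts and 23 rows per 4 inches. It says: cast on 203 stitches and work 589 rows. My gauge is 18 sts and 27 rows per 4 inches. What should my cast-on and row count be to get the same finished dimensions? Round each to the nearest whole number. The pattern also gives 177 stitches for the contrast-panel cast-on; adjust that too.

Cast on 215 stitches; work 691 rows; contrast-panel cast-on 187 stitches.

Stitches: 203 × 18/17 = 214.94 → 215.
Rows: 589 × 27/23 = 691.43 → 691.
contrast-panel cast-on: 177 × 18/17 = 187.41 → 187.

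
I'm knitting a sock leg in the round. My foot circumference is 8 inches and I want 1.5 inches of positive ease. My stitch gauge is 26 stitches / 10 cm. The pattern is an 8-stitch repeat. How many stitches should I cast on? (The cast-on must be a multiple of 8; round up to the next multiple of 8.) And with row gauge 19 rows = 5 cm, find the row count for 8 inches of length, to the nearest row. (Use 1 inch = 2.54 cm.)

Cast on 64 stitches; work 77 rows.

Finished = 8 + 1.5 = 9.5 inches.
9.5 inches × 2.54 = 24.13 cm.
26/10 = 2.6 sts per cm; 24.13 × 2.6 = 62.74 sts.
Next multiple of 8 → 64.
8 inches = 20.32 cm; × 3.8 = 77.22 → 77 rows.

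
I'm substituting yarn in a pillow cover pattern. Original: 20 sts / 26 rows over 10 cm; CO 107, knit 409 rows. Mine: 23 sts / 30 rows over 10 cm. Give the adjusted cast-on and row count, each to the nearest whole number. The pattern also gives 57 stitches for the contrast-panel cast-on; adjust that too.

Stitches: 107 × 23/20 = 123.05 → 123.
Rows: 409 × 30/26 = 471.92 → 472.
contrast-panel cast-on: 57 × 23/20 = 65.55 → 66.

Cast on 123 stitches; work 472 rows; contrast-panel cast-on 66 stitches.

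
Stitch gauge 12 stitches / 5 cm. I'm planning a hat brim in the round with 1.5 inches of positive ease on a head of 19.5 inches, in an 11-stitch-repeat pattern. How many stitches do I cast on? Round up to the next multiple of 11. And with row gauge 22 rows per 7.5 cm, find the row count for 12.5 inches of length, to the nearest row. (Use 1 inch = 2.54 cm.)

Cast on 132 stitches; work 93 rows.

Finished = 19.5 + 1.5 = 21 inches.
21 inches × 2.54 = 53.34 cm.
12/5 = 2.4 sts per cm; 53.34 × 2.4 = 128.02 sts.
Next multiple of 11 → 132.
12.5 inches = 31.75 cm; × 2.933 = 93.13 → 93 rows.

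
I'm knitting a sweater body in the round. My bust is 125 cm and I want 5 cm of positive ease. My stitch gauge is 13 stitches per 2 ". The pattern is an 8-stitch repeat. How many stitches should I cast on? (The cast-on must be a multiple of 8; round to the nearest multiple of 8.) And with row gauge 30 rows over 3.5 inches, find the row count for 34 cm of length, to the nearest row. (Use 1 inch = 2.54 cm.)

Cast on 336 stitches; work 115 rows.

Finished = 125 + 5 = 130 cm.
130 cm × 1/2.54 = 51.18 inches.
13/2 = 6.5 sts per in; 51.18 × 6.5 = 332.68 sts.
Nearest multiple of 8 → 336.
34 cm = 13.39 inches; × 8.571 = 114.74 → 115 rows.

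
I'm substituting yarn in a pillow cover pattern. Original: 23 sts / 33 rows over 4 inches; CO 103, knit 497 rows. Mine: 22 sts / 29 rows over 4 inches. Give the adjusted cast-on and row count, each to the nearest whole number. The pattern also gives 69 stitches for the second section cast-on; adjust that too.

Stitches: 103 × 22/23 = 98.52 → 99.
Rows: 497 × 29/33 = 436.76 → 437.
second section cast-on: 69 × 22/23 = 66.00 → 66.

Cast on 99 stitches; work 437 rows; second section cast-on 66 stitches.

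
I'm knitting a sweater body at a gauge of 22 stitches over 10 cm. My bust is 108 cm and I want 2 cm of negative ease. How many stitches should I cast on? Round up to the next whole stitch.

Finished = 108 − 2 = 106 cm.
22 / 10 = 2.2 sts per cm.
106.00 × 2.2 = 233.20 sts.
→ 234 sts.

Cast on 234 stitches.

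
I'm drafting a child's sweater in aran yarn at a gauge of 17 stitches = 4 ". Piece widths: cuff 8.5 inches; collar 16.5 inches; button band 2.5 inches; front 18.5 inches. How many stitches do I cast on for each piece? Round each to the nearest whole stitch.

cuff 36; collar 70; button band 11; front 79.

Rate = 17/4 = 4.25 sts per in.
cuff: 8.5 × 4.25 = 36.12 → 36.
collar: 16.5 × 4.25 = 70.12 → 70.
button band: 2.5 × 4.25 = 10.62 → 11.
front: 18.5 × 4.25 = 78.62 → 79.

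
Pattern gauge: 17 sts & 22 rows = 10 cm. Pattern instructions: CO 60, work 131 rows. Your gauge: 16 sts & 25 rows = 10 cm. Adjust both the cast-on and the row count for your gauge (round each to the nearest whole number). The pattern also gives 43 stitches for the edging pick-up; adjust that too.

Stitches: 60 × 16/17 = 56.47 → 56.
Rows: 131 × 25/22 = 148.86 → 149.
edging pick-up: 43 × 16/17 = 40.47 → 40.

Cast on 56 stitches; work 149 rows; edging pick-up 40 stitches.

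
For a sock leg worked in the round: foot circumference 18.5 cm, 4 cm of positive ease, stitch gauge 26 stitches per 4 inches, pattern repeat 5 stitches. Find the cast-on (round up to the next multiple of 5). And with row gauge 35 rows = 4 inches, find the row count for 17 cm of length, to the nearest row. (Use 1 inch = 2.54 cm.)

Cast on 60 stitches; work 59 rows.

Finished = 18.5 + 4 = 22.5 cm.
22.5 cm × 1/2.54 = 8.86 inches.
26/4 = 6.5 sts per in; 8.86 × 6.5 = 57.58 sts.
Next multiple of 5 → 60.
17 cm = 6.69 inches; × 8.75 = 58.56 → 59 rows.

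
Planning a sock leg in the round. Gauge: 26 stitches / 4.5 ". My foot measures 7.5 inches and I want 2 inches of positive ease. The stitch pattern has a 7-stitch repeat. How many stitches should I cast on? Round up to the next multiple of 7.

Finished = 7.5 + 2 = 9.5 inches.
26 / 4.5 = 5.778 sts/in.
9.5 × 5.778 = 54.89 sts.
Next multiple of 7: 56.

Cast on 56 stitches.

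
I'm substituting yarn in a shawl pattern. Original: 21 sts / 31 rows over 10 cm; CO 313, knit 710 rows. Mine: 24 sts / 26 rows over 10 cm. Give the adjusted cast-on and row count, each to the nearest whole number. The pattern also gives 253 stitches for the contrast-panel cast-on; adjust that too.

Cast on 358 stitches; work 595 rows; contrast-panel cast-on 289 stitches.

Stitches: 313 × 24/21 = 357.71 → 358.
Rows: 710 × 26/31 = 595.48 → 595.
contrast-panel cast-on: 253 × 24/21 = 289.14 → 289.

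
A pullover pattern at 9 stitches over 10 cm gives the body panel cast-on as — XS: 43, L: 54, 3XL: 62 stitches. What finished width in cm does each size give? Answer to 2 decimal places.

9/10 = 0.9 sts per cm.
XS: 43 / 0.9 = 47.778 → 47.78 cm.
L: 54 / 0.9 = 60.000 → 60.00 cm.
3XL: 62 / 0.9 = 68.889 → 68.89 cm.

XS 47.78 cm; L 60.00 cm; 3XL 68.89 cm.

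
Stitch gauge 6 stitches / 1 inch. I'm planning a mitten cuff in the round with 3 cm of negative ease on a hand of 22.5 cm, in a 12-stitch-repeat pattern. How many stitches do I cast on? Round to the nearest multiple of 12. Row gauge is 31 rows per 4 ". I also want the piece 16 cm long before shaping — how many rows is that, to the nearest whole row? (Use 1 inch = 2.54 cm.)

Finished = 22.5 − 3 = 19.5 cm.
19.5 cm × 1/2.54 = 7.68 inches.
6/1 = 6 sts per in; 7.68 × 6 = 46.06 sts.
Nearest multiple of 12 → 48.
16 cm = 6.30 inches; × 7.75 = 48.82 → 49 rows.

Cast on 48 stitches; work 49 rows.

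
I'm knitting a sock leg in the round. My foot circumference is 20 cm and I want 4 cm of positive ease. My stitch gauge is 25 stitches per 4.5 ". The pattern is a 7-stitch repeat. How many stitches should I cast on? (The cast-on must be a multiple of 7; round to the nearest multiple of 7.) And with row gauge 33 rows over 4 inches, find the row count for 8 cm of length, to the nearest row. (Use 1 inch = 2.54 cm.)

Finished = 20 + 4 = 24 cm.
24 cm × 1/2.54 = 9.45 inches.
25/4.5 = 5.556 sts per in; 9.45 × 5.556 = 52.49 sts.
Nearest multiple of 7 → 49.
8 cm = 3.15 inches; × 8.25 = 25.98 → 26 rows.

Cast on 49 stitches; work 26 rows.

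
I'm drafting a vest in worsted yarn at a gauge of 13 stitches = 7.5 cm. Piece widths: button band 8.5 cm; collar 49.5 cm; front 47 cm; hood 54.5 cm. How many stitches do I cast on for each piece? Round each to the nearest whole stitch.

Rate = 13/7.5 = 1.733 sts per cm.
button band: 8.5 × 1.733 = 14.73 → 15.
collar: 49.5 × 1.733 = 85.80 → 86.
front: 47 × 1.733 = 81.47 → 81.
hood: 54.5 × 1.733 = 94.47 → 94.

button band 15; collar 86; front 81; hood 94.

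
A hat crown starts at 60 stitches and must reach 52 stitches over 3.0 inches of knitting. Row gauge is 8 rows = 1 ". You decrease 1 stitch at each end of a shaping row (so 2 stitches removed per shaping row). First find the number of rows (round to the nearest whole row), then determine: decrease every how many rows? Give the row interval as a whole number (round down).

Rows = 3.0 × 8 = 24.0 → 24 rows.
Stitches to remove: 8 → 4 shaping rows (at 2 st each).
24 / 4 = 6.00 → every 6 rows.

Decrease every 6th row.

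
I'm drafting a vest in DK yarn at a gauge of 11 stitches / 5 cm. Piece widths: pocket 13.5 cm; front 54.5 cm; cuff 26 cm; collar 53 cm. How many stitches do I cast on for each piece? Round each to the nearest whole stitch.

pocket 30; front 120; cuff 57; collar 117.

Rate = 11/5 = 2.2 sts per cm.
pocket: 13.5 × 2.2 = 29.70 → 30.
front: 54.5 × 2.2 = 119.90 → 120.
cuff: 26 × 2.2 = 57.20 → 57.
collar: 53 × 2.2 = 116.60 → 117.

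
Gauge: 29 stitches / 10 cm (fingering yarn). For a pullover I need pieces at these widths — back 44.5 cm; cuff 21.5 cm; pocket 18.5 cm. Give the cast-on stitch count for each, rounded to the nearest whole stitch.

Rate = 29/10 = 2.9 sts per cm.
back: 44.5 × 2.9 = 129.05 → 129.
cuff: 21.5 × 2.9 = 62.35 → 62.
pocket: 18.5 × 2.9 = 53.65 → 54.

back 129; cuff 62; pocket 54.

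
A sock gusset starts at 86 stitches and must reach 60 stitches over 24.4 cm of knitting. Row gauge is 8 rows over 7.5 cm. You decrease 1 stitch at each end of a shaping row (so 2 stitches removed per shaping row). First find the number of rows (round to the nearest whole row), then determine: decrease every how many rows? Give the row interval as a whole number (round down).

Decrease every 2nd row.

Rows = 24.4 × 1.067 = 26.0 → 26 rows.
Stitches to remove: 26 → 13 shaping rows (at 2 st each).
26 / 13 = 2.00 → every 2 rows.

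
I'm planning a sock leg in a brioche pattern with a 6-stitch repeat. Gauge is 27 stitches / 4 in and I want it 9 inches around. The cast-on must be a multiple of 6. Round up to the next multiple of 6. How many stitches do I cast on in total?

Cast on 66 stitches.

27 / 4 = 6.75 sts per inch.
9 × 6.75 = 60.75 sts.
Next multiple of 6: 66.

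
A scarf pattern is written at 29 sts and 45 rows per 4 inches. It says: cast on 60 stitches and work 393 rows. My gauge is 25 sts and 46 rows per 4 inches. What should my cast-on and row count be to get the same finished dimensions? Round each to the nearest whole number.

Stitches: 60 × 25/29 = 51.72 → 52.
Rows: 393 × 46/45 = 401.73 → 402.

Cast on 52 stitches; work 402 rows.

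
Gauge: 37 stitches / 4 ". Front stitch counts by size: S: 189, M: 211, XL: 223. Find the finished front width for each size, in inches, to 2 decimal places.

37/4 = 9.25 sts per in.
S: 189 / 9.25 = 20.432 → 20.43 in.
M: 211 / 9.25 = 22.811 → 22.81 in.
XL: 223 / 9.25 = 24.108 → 24.11 in.

S 20.43 inches; M 22.81 inches; XL 24.11 inches.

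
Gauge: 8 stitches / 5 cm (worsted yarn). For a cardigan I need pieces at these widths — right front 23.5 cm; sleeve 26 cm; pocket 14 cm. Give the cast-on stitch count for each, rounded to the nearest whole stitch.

right front 38; sleeve 42; pocket 22.

Rate = 8/5 = 1.6 sts per cm.
right front: 23.5 × 1.6 = 37.60 → 38.
sleeve: 26 × 1.6 = 41.60 → 42.
pocket: 14 × 1.6 = 22.40 → 22.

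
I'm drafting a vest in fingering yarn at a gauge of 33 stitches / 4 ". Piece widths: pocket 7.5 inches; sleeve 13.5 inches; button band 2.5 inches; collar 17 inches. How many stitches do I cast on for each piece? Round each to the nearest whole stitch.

Rate = 33/4 = 8.25 sts per in.
pocket: 7.5 × 8.25 = 61.88 → 62.
sleeve: 13.5 × 8.25 = 111.38 → 111.
button band: 2.5 × 8.25 = 20.62 → 21.
collar: 17 × 8.25 = 140.25 → 140.

pocket 62; sleeve 111; button band 21; collar 140.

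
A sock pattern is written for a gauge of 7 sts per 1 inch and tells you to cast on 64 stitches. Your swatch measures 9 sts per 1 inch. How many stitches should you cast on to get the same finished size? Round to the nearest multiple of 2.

82 stitches.

Scale factor = 9 / 7 = 1.286.
64 × 9 / 7 = 82.29 sts.
→ 82 sts.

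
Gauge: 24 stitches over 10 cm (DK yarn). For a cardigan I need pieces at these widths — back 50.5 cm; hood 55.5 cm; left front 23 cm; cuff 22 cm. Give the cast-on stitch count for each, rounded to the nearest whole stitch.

back 121; hood 133; left front 55; cuff 53.

Rate = 24/10 = 2.4 sts per cm.
back: 50.5 × 2.4 = 121.20 → 121.
hood: 55.5 × 2.4 = 133.20 → 133.
left front: 23 × 2.4 = 55.20 → 55.
cuff: 22 × 2.4 = 52.80 → 53.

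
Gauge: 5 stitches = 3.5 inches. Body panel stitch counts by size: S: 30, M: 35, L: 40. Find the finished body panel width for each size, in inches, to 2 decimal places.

5/3.5 = 1.429 sts per in.
S: 30 / 1.429 = 21.000 → 21.00 in.
M: 35 / 1.429 = 24.500 → 24.50 in.
L: 40 / 1.429 = 28.000 → 28.00 in.

S 21.00 inches; M 24.50 inches; L 28.00 inches.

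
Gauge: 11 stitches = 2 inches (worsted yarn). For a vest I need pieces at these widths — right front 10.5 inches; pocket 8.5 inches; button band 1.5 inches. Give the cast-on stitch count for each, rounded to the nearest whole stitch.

right front 58; pocket 47; button band 8.

Rate = 11/2 = 5.5 sts per in.
right front: 10.5 × 5.5 = 57.75 → 58.
pocket: 8.5 × 5.5 = 46.75 → 47.
button band: 1.5 × 5.5 = 8.25 → 8.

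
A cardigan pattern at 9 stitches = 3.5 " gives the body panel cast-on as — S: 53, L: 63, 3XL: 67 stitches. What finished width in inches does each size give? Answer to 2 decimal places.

S 20.61 inches; L 24.50 inches; 3XL 26.06 inches.

9/3.5 = 2.571 sts per in.
S: 53 / 2.571 = 20.611 → 20.61 in.
L: 63 / 2.571 = 24.500 → 24.50 in.
3XL: 67 / 2.571 = 26.056 → 26.06 in.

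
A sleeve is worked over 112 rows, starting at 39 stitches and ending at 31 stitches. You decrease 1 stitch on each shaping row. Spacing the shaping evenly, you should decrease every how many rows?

Stitches to remove: |31 − 39| = 8.
Shaping rows needed: 8 / 1 = 8.
112 rows / 8 = every 14 rows.

Decrease every 14th row.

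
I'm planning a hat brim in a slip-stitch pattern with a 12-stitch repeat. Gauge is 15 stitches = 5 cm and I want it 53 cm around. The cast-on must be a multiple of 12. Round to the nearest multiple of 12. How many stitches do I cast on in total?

156 stitches.

15 / 5 = 3 sts per cm.
53 × 3 = 159.00 sts.
Nearest multiple of 12: 156.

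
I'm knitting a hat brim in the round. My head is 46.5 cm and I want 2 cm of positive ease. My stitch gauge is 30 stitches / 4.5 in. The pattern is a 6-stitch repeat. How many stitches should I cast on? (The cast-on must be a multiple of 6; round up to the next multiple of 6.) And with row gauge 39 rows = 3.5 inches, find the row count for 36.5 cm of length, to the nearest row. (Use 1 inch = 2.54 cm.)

Finished = 46.5 + 2 = 48.5 cm.
48.5 cm × 1/2.54 = 19.09 inches.
30/4.5 = 6.667 sts per in; 19.09 × 6.667 = 127.30 sts.
Next multiple of 6 → 132.
36.5 cm = 14.37 inches; × 11.143 = 160.12 → 160 rows.

Cast on 132 stitches; work 160 rows.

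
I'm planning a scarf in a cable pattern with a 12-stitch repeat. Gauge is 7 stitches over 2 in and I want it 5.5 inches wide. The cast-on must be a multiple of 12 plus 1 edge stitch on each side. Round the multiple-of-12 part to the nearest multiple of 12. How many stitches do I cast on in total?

7 / 2 = 3.5 sts per inch.
5.5 × 3.5 = 19.25 sts.
Less 2 edge sts → 17.25 for the repeat.
Nearest multiple of 12: 12.
Add back 2 edge sts → 14.

14 stitches.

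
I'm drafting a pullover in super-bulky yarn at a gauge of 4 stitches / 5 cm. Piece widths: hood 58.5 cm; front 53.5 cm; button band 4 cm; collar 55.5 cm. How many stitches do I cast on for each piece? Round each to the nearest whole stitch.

Rate = 4/5 = 0.8 sts per cm.
hood: 58.5 × 0.8 = 46.80 → 47.
front: 53.5 × 0.8 = 42.80 → 43.
button band: 4 × 0.8 = 3.20 → 3.
collar: 55.5 × 0.8 = 44.40 → 44.

hood 47; front 43; button band 3; collar 44.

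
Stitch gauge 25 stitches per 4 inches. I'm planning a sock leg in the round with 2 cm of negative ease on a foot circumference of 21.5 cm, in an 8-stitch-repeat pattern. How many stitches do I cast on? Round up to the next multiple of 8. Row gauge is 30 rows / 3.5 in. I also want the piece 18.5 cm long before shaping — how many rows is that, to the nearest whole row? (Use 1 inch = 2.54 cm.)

Finished = 21.5 − 2 = 19.5 cm.
19.5 cm × 1/2.54 = 7.68 inches.
25/4 = 6.25 sts per in; 7.68 × 6.25 = 47.98 sts.
Next multiple of 8 → 48.
18.5 cm = 7.28 inches; × 8.571 = 62.43 → 62 rows.

Cast on 48 stitches; work 62 rows.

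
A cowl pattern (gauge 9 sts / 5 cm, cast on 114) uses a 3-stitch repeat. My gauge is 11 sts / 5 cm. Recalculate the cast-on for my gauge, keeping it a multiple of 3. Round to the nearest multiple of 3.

Cast on 138 stitches.

114 × 11 / 9 = 139.33.
Nearest multiple of 3: 138.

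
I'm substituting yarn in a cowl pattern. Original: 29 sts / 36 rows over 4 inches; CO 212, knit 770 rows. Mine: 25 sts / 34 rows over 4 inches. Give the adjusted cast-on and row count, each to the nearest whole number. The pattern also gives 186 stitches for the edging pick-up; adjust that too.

Stitches: 212 × 25/29 = 182.76 → 183.
Rows: 770 × 34/36 = 727.22 → 727.
edging pick-up: 186 × 25/29 = 160.34 → 160.

Cast on 183 stitches; work 727 rows; edging pick-up 160 stitches.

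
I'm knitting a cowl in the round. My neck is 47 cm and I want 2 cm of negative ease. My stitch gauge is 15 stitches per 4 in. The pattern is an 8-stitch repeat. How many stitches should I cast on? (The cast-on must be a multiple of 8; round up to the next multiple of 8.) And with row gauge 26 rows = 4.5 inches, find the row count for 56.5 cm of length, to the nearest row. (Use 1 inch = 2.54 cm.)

Cast on 72 stitches; work 129 rows.

Finished = 47 − 2 = 45 cm.
45 cm × 1/2.54 = 17.72 inches.
15/4 = 3.75 sts per in; 17.72 × 3.75 = 66.44 sts.
Next multiple of 8 → 72.
56.5 cm = 22.24 inches; × 5.778 = 128.52 → 129 rows.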